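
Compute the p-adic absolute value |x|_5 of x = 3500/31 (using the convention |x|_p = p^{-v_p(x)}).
|3500/31|_5 = 1/125

Step 1 — compute v_5(x) by factoring powers of 5 out of the numerator and denominator: v_5(3500/31) = 3. Step 2 — apply |x|_p = p^{-v_p(x)} = 5^{-3} = 1/125.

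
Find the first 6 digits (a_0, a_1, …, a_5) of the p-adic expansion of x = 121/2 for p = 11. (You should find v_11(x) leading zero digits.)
(a_0, …, a_5) = (0, 0, 6, 5, 5, 5)

v_11(121/2) = 2, so a_0 = ... = a_1 = 0. Factor out: x = 11^2 · u with u = 1/2 a unit in ℤ_11. Expand u iteratively via a_{v+i} = u_i mod 11, u_{i+1} = (u_i − a_{v+i})/11:
  u_0 = 1/2;  a_2 = 6;  u_1 = (u_0 − 6)/11 = -1/2
  u_1 = -1/2;  a_3 = 5;  u_2 = (u_1 − 5)/11 = -1/2
  u_2 = -1/2;  a_4 = 5;  u_3 = (u_2 − 5)/11 = -1/2
  u_3 = -1/2;  a_5 = 5;  u_4 = (u_3 − 5)/11 = -1/2
Digits: (0, 0, 6, 5, 5, 5).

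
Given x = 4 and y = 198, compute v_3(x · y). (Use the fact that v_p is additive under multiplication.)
v_3(792) = 2

v_p(x) = 0 (factor: 4 = 3^0 · 4); v_p(y) = 2 (factor: 198 = 3^2 · 22). Additivity: v_p(xy) = v_p(x) + v_p(y) = 0 + 2 = 2. (Direct check: xy = 792 = 3^2 · (88).)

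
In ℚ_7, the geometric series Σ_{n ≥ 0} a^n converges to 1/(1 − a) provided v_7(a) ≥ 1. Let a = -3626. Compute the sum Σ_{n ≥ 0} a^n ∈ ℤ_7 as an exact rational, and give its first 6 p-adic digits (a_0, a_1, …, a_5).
Σ a^n = 1/(1 − a) = 1/3627;  first 6 digits = (1, 0, 3, 3, 0, 5)

v_7(a) = 2 ≥ 1, so the series converges in ℤ_7 to 1/(1 − a) = 1/(1 − (-3626)) = 1/3627. Expand this rational in ℤ_7: compute digits iteratively via d_i = x_i mod 7, x_{i+1} = (x_i − d_i)/7. The first 6 digits are (1, 0, 3, 3, 0, 5).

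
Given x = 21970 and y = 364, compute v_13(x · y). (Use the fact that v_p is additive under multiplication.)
v_13(7997080) = 4

v_p(x) = 3 (factor: 21970 = 13^3 · 10); v_p(y) = 1 (factor: 364 = 13^1 · 28). Additivity: v_p(xy) = v_p(x) + v_p(y) = 3 + 1 = 4. (Direct check: xy = 7997080 = 13^4 · (280).)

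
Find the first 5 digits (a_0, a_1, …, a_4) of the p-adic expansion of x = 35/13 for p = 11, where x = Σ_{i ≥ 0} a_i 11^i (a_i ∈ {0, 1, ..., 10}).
(a_0, …, a_4) = (1, 1, 5, 8, 6)

v_11(35/13) = 0 (numerator and denominator both coprime to 11), so x ∈ ℤ_11^×. Compute digits iteratively via a_i = x_i mod 11, x_{i+1} = (x_i − a_i)/11, with x_0 = x:
  x_0 = 35/13;  a_0 = 1;  x_1 = (x_0 − 1)/11 = 2/13
  x_1 = 2/13;  a_1 = 1;  x_2 = (x_1 − 1)/11 = -1/13
  x_2 = -1/13;  a_2 = 5;  x_3 = (x_2 − 5)/11 = -6/13
  x_3 = -6/13;  a_3 = 8;  x_4 = (x_3 − 8)/11 = -10/13
  x_4 = -10/13;  a_4 = 6;  x_5 = (x_4 − 6)/11 = -8/13
Digits: (1, 1, 5, 8, 6).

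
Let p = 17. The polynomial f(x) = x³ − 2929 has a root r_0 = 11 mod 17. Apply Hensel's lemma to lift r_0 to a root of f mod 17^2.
r_1 = 181 (mod 289)

Hensel: r_{i+1} = r_i − f(r_i)/f′(r_i) mod 17^{i+2}, where f′(x) = 3x². Iterate:
  r_0 = 11 (mod 17)
  r_1 = 181 (mod 289)
Final: r = 181 with f(r) ≡ 0 mod 17^2.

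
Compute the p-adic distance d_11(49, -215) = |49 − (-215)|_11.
d_11(49, -215) = 1/11

Step 1 — x − y = 49 − (-215) = 264. Step 2 — v_11(264) = 1 (factor: 264 = (11^1 · 24); the sign does not affect v_p). Step 3 — |x − y|_11 = 11^{-1} = 1/11.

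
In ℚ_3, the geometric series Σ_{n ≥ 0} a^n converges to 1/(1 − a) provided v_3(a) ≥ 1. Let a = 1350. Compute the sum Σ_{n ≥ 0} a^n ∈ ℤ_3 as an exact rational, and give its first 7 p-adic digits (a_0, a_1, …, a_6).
Σ a^n = 1/(1 − a) = -1/1349;  first 7 digits = (1, 0, 0, 2, 1, 2, 2)

v_3(a) = 3 ≥ 1, so the series converges in ℤ_3 to 1/(1 − a) = 1/(1 − 1350) = -1/1349. Expand this rational in ℤ_3: compute digits iteratively via d_i = x_i mod 3, x_{i+1} = (x_i − d_i)/3. The first 7 digits are (1, 0, 0, 2, 1, 2, 2).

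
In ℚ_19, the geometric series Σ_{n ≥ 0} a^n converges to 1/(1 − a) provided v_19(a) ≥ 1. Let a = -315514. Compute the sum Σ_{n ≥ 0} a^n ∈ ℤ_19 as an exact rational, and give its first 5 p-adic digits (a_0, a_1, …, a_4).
Σ a^n = 1/(1 − a) = 1/315515;  first 5 digits = (1, 0, 0, 11, 16)

v_19(a) = 3 ≥ 1, so the series converges in ℤ_19 to 1/(1 − a) = 1/(1 − (-315514)) = 1/315515. Expand this rational in ℤ_19: compute digits iteratively via d_i = x_i mod 19, x_{i+1} = (x_i − d_i)/19. The first 5 digits are (1, 0, 0, 11, 16).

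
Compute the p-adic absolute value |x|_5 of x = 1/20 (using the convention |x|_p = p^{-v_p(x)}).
|1/20|_5 = 5

Step 1 — compute v_5(x) by factoring powers of 5 out of the numerator and denominator: v_5(1/20) = -1. Step 2 — apply |x|_p = p^{-v_p(x)} = 5^{1} = 5.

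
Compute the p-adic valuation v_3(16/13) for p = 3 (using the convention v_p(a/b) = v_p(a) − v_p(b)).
v_3(16/13) = 0

Factor powers of 3 from the numerator and denominator of the reduced fraction: 16 = 3^0 · 16 and 13 = 3^0 · 13. Apply v_p(a/b) = v_p(a) − v_p(b): v_3(16/13) = 0 − 0 = 0.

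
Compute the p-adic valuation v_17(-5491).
v_17(-5491) = 2

v_17(n) is the largest exponent k such that 17^k divides n. Factor out: -5491 = -17^2 · 19. (Sign doesn't affect v_p.) So v_17(-5491) = 2.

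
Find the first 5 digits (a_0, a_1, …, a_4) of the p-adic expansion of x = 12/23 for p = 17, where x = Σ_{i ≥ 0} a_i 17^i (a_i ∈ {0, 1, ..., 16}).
(a_0, …, a_4) = (2, 11, 6, 7, 4)

v_17(12/23) = 0 (numerator and denominator both coprime to 17), so x ∈ ℤ_17^×. Compute digits iteratively via a_i = x_i mod 17, x_{i+1} = (x_i − a_i)/17, with x_0 = x:
  x_0 = 12/23;  a_0 = 2;  x_1 = (x_0 − 2)/17 = -2/23
  x_1 = -2/23;  a_1 = 11;  x_2 = (x_1 − 11)/17 = -15/23
  x_2 = -15/23;  a_2 = 6;  x_3 = (x_2 − 6)/17 = -9/23
  x_3 = -9/23;  a_3 = 7;  x_4 = (x_3 − 7)/17 = -10/23
  x_4 = -10/23;  a_4 = 4;  x_5 = (x_4 − 4)/17 = -6/23
Digits: (2, 11, 6, 7, 4).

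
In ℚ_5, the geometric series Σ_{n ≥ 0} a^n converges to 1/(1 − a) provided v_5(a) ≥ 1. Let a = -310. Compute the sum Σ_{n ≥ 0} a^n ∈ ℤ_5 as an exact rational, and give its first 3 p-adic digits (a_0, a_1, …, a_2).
Σ a^n = 1/(1 − a) = 1/311;  first 3 digits = (1, 3, 1)

v_5(a) = 1 ≥ 1, so the series converges in ℤ_5 to 1/(1 − a) = 1/(1 − (-310)) = 1/311. Expand this rational in ℤ_5: compute digits iteratively via d_i = x_i mod 5, x_{i+1} = (x_i − d_i)/5. The first 3 digits are (1, 3, 1).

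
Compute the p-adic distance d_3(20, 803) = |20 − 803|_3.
d_3(20, 803) = 1/27

Step 1 — x − y = 20 − 803 = -783. Step 2 — v_3(-783) = 3 (factor: -783 = −(3^3 · 29); the sign does not affect v_p). Step 3 — |x − y|_3 = 3^{-3} = 1/27.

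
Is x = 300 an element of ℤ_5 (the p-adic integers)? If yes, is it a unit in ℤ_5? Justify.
x ∈ ℤ_5 but not a unit; v_5(x) = 2 > 0

ℤ_5 = {x ∈ ℚ_5 : v_5(x) ≥ 0} and ℤ_5^× = {x ∈ ℤ_5 : v_5(x) = 0}. Here v_5(300) = v_5(num) − v_5(den) = 2; compare against these criteria.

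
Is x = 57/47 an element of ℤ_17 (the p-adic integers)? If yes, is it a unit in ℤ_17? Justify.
x ∈ ℤ_17^× (unit); v_17(x) = 0

ℤ_17 = {x ∈ ℚ_17 : v_17(x) ≥ 0} and ℤ_17^× = {x ∈ ℤ_17 : v_17(x) = 0}. Here v_17(57/47) = v_17(num) − v_17(den) = 0; compare against these criteria.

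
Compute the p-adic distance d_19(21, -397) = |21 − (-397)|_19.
d_19(21, -397) = 1/19

Step 1 — x − y = 21 − (-397) = 418. Step 2 — v_19(418) = 1 (factor: 418 = (19^1 · 22); the sign does not affect v_p). Step 3 — |x − y|_19 = 19^{-1} = 1/19.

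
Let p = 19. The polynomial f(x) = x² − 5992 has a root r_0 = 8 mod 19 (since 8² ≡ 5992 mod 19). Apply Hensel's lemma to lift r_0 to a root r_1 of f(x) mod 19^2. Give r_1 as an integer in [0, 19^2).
r_1 = 198 (mod 361)

Hensel's recurrence: r_{i+1} = r_i − f(r_i)·(f′(r_i))^{-1} mod 19^{i+2}, with f′(x) = 2x. Iterate:
  r_0 = 8 (mod 19)
  r_1 = 198 (mod 361)
Final: r_1 = 198, and one checks f(r_1) ≡ 0 mod 19^2.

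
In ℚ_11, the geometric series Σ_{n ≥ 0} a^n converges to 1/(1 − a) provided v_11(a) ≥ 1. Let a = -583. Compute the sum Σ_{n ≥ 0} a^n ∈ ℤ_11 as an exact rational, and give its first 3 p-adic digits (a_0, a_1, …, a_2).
Σ a^n = 1/(1 − a) = 1/584;  first 3 digits = (1, 2, 10)

v_11(a) = 1 ≥ 1, so the series converges in ℤ_11 to 1/(1 − a) = 1/(1 − (-583)) = 1/584. Expand this rational in ℤ_11: compute digits iteratively via d_i = x_i mod 11, x_{i+1} = (x_i − d_i)/11. The first 3 digits are (1, 2, 10).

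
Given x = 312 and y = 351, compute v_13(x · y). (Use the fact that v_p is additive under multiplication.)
v_13(109512) = 2

v_p(x) = 1 (factor: 312 = 13^1 · 24); v_p(y) = 1 (factor: 351 = 13^1 · 27). Additivity: v_p(xy) = v_p(x) + v_p(y) = 1 + 1 = 2. (Direct check: xy = 109512 = 13^2 · (648).)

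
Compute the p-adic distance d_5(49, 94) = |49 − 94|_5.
d_5(49, 94) = 1/5

Step 1 — x − y = 49 − 94 = -45. Step 2 — v_5(-45) = 1 (factor: -45 = −(5^1 · 9); the sign does not affect v_p). Step 3 — |x − y|_5 = 5^{-1} = 1/5.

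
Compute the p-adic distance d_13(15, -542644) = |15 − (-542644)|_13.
d_13(15, -542644) = 1/28561

Step 1 — x − y = 15 − (-542644) = 542659. Step 2 — v_13(542659) = 4 (factor: 542659 = (13^4 · 19); the sign does not affect v_p). Step 3 — |x − y|_13 = 13^{-4} = 1/28561.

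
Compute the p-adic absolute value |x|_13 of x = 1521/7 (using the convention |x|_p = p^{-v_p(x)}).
|1521/7|_13 = 1/169

Step 1 — compute v_13(x) by factoring powers of 13 out of the numerator and denominator: v_13(1521/7) = 2. Step 2 — apply |x|_p = p^{-v_p(x)} = 13^{-2} = 1/169.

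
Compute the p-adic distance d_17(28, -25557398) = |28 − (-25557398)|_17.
d_17(28, -25557398) = 1/1419857

Step 1 — x − y = 28 − (-25557398) = 25557426. Step 2 — v_17(25557426) = 5 (factor: 25557426 = (17^5 · 18); the sign does not affect v_p). Step 3 — |x − y|_17 = 17^{-5} = 1/1419857.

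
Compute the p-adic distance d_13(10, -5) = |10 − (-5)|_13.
d_13(10, -5) = 1

Step 1 — x − y = 10 − (-5) = 15. Step 2 — v_13(15) = 0 (factor: 15 = (13^0 · 15); the sign does not affect v_p). Step 3 — |x − y|_13 = 13^{0} = 1.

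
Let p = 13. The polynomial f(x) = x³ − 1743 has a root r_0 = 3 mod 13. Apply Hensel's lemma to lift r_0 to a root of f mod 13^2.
r_1 = 29 (mod 169)

Hensel: r_{i+1} = r_i − f(r_i)/f′(r_i) mod 13^{i+2}, where f′(x) = 3x². Iterate:
  r_0 = 3 (mod 13)
  r_1 = 29 (mod 169)
Final: r = 29 with f(r) ≡ 0 mod 13^2.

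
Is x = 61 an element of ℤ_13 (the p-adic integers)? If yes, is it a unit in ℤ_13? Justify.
x ∈ ℤ_13^× (unit); v_13(x) = 0

ℤ_13 = {x ∈ ℚ_13 : v_13(x) ≥ 0} and ℤ_13^× = {x ∈ ℤ_13 : v_13(x) = 0}. Here v_13(61) = v_13(num) − v_13(den) = 0; compare against these criteria.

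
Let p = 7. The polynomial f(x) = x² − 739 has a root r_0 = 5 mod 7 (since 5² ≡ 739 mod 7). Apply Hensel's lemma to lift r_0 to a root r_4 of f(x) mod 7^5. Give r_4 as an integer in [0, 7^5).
r_4 = 6417 (mod 16807)

Hensel's recurrence: r_{i+1} = r_i − f(r_i)·(f′(r_i))^{-1} mod 7^{i+2}, with f′(x) = 2x. Iterate:
  r_0 = 5 (mod 7)
  r_1 = 47 (mod 49)
  r_2 = 243 (mod 343)
  r_3 = 1615 (mod 2401)
  r_4 = 6417 (mod 16807)
Final: r_4 = 6417, and one checks f(r_4) ≡ 0 mod 7^5.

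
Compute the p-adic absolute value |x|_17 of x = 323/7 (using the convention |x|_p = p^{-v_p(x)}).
|323/7|_17 = 1/17

Step 1 — compute v_17(x) by factoring powers of 17 out of the numerator and denominator: v_17(323/7) = 1. Step 2 — apply |x|_p = p^{-v_p(x)} = 17^{-1} = 1/17.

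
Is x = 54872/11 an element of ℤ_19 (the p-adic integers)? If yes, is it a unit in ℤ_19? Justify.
x ∈ ℤ_19 but not a unit; v_19(x) = 3 > 0

ℤ_19 = {x ∈ ℚ_19 : v_19(x) ≥ 0} and ℤ_19^× = {x ∈ ℤ_19 : v_19(x) = 0}. Here v_19(54872/11) = v_19(num) − v_19(den) = 3; compare against these criteria.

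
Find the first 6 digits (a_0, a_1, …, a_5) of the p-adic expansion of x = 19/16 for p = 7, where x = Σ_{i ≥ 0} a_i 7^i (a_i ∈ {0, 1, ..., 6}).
(a_0, …, a_5) = (6, 5, 4, 5, 4, 5)

v_7(19/16) = 0 (numerator and denominator both coprime to 7), so x ∈ ℤ_7^×. Compute digits iteratively via a_i = x_i mod 7, x_{i+1} = (x_i − a_i)/7, with x_0 = x:
  x_0 = 19/16;  a_0 = 6;  x_1 = (x_0 − 6)/7 = -11/16
  x_1 = -11/16;  a_1 = 5;  x_2 = (x_1 − 5)/7 = -13/16
  x_2 = -13/16;  a_2 = 4;  x_3 = (x_2 − 4)/7 = -11/16
  x_3 = -11/16;  a_3 = 5;  x_4 = (x_3 − 5)/7 = -13/16
  x_4 = -13/16;  a_4 = 4;  x_5 = (x_4 − 4)/7 = -11/16
  x_5 = -11/16;  a_5 = 5;  x_6 = (x_5 − 5)/7 = -13/16
Digits: (6, 5, 4, 5, 4, 5).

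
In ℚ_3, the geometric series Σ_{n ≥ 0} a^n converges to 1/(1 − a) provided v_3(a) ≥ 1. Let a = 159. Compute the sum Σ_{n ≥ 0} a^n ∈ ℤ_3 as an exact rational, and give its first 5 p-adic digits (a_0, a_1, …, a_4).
Σ a^n = 1/(1 − a) = -1/158;  first 5 digits = (1, 2, 0, 2, 2)

v_3(a) = 1 ≥ 1, so the series converges in ℤ_3 to 1/(1 − a) = 1/(1 − 159) = -1/158. Expand this rational in ℤ_3: compute digits iteratively via d_i = x_i mod 3, x_{i+1} = (x_i − d_i)/3. The first 5 digits are (1, 2, 0, 2, 2).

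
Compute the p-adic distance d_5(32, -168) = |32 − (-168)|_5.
d_5(32, -168) = 1/25

Step 1 — x − y = 32 − (-168) = 200. Step 2 — v_5(200) = 2 (factor: 200 = (5^2 · 8); the sign does not affect v_p). Step 3 — |x − y|_5 = 5^{-2} = 1/25.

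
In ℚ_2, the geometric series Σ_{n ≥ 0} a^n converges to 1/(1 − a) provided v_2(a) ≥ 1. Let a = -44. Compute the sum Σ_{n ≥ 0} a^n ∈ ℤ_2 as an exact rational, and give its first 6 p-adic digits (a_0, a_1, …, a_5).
Σ a^n = 1/(1 − a) = 1/45;  first 6 digits = (1, 0, 1, 0, 0, 1)

v_2(a) = 2 ≥ 1, so the series converges in ℤ_2 to 1/(1 − a) = 1/(1 − (-44)) = 1/45. Expand this rational in ℤ_2: compute digits iteratively via d_i = x_i mod 2, x_{i+1} = (x_i − d_i)/2. The first 6 digits are (1, 0, 1, 0, 0, 1).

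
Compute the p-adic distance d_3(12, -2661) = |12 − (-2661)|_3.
d_3(12, -2661) = 1/243

Step 1 — x − y = 12 − (-2661) = 2673. Step 2 — v_3(2673) = 5 (factor: 2673 = (3^5 · 11); the sign does not affect v_p). Step 3 — |x − y|_3 = 3^{-5} = 1/243.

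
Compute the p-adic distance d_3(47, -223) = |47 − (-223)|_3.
d_3(47, -223) = 1/27

Step 1 — x − y = 47 − (-223) = 270. Step 2 — v_3(270) = 3 (factor: 270 = (3^3 · 10); the sign does not affect v_p). Step 3 — |x − y|_3 = 3^{-3} = 1/27.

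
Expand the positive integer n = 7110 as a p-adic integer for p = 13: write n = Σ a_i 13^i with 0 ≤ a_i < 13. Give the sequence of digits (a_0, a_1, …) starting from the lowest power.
(a_0, a_1, …) = (12, 0, 3, 3)

Repeated division by 13 gives the digits low-to-high: 7110 = 12 + 3·13^2 + 3·13^3. Digit sequence: (12, 0, 3, 3).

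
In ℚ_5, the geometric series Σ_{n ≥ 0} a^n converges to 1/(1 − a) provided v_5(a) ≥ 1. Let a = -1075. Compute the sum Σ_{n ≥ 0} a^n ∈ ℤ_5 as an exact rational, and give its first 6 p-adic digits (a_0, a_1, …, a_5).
Σ a^n = 1/(1 − a) = 1/1076;  first 6 digits = (1, 0, 2, 1, 2, 4)

v_5(a) = 2 ≥ 1, so the series converges in ℤ_5 to 1/(1 − a) = 1/(1 − (-1075)) = 1/1076. Expand this rational in ℤ_5: compute digits iteratively via d_i = x_i mod 5, x_{i+1} = (x_i − d_i)/5. The first 6 digits are (1, 0, 2, 1, 2, 4).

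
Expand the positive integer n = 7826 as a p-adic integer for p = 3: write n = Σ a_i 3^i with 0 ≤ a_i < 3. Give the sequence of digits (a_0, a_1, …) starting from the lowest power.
(a_0, a_1, …) = (2, 1, 2, 1, 0, 2, 1, 0, 1)

Repeated division by 3 gives the digits low-to-high: 7826 = 2 + 1·3^1 + 2·3^2 + 1·3^3 + 2·3^5 + 1·3^6 + 1·3^8. Digit sequence: (2, 1, 2, 1, 0, 2, 1, 0, 1).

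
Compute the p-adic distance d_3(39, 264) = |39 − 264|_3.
d_3(39, 264) = 1/9

Step 1 — x − y = 39 − 264 = -225. Step 2 — v_3(-225) = 2 (factor: -225 = −(3^2 · 25); the sign does not affect v_p). Step 3 — |x − y|_3 = 3^{-2} = 1/9.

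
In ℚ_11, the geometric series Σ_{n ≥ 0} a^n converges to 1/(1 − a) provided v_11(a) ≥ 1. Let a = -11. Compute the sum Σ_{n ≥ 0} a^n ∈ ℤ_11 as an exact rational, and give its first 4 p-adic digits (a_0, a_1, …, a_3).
Σ a^n = 1/(1 − a) = 1/12;  first 4 digits = (1, 10, 0, 10)

v_11(a) = 1 ≥ 1, so the series converges in ℤ_11 to 1/(1 − a) = 1/(1 − (-11)) = 1/12. Expand this rational in ℤ_11: compute digits iteratively via d_i = x_i mod 11, x_{i+1} = (x_i − d_i)/11. The first 4 digits are (1, 10, 0, 10).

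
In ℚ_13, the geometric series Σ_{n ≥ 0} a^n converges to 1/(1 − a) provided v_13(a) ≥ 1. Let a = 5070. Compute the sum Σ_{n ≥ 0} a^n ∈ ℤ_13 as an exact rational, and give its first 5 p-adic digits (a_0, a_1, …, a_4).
Σ a^n = 1/(1 − a) = -1/5069;  first 5 digits = (1, 0, 4, 2, 3)

v_13(a) = 2 ≥ 1, so the series converges in ℤ_13 to 1/(1 − a) = 1/(1 − 5070) = -1/5069. Expand this rational in ℤ_13: compute digits iteratively via d_i = x_i mod 13, x_{i+1} = (x_i − d_i)/13. The first 5 digits are (1, 0, 4, 2, 3).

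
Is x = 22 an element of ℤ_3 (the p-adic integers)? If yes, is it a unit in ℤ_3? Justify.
x ∈ ℤ_3^× (unit); v_3(x) = 0

ℤ_3 = {x ∈ ℚ_3 : v_3(x) ≥ 0} and ℤ_3^× = {x ∈ ℤ_3 : v_3(x) = 0}. Here v_3(22) = v_3(num) − v_3(den) = 0; compare against these criteria.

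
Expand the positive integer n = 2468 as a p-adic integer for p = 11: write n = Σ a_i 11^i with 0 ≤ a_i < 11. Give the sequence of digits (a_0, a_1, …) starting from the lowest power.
(a_0, a_1, …) = (4, 4, 9, 1)

Repeated division by 11 gives the digits low-to-high: 2468 = 4 + 4·11^1 + 9·11^2 + 1·11^3. Digit sequence: (4, 4, 9, 1).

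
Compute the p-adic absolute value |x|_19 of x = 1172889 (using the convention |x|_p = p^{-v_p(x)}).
|1172889|_19 = 1/130321

Step 1 — compute v_19(x) by factoring powers of 19 out of the numerator and denominator: v_19(1172889) = 4. Step 2 — apply |x|_p = p^{-v_p(x)} = 19^{-4} = 1/130321.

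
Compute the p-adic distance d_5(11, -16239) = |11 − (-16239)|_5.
d_5(11, -16239) = 1/625

Step 1 — x − y = 11 − (-16239) = 16250. Step 2 — v_5(16250) = 4 (factor: 16250 = (5^4 · 26); the sign does not affect v_p). Step 3 — |x − y|_5 = 5^{-4} = 1/625.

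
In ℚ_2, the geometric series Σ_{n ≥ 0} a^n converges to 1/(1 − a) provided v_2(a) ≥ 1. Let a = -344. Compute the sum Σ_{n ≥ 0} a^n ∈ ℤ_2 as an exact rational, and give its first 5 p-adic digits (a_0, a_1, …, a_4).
Σ a^n = 1/(1 − a) = 1/345;  first 5 digits = (1, 0, 0, 1, 0)

v_2(a) = 3 ≥ 1, so the series converges in ℤ_2 to 1/(1 − a) = 1/(1 − (-344)) = 1/345. Expand this rational in ℤ_2: compute digits iteratively via d_i = x_i mod 2, x_{i+1} = (x_i − d_i)/2. The first 5 digits are (1, 0, 0, 1, 0).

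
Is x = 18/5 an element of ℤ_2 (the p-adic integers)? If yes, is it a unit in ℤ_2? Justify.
x ∈ ℤ_2 but not a unit; v_2(x) = 1 > 0

ℤ_2 = {x ∈ ℚ_2 : v_2(x) ≥ 0} and ℤ_2^× = {x ∈ ℤ_2 : v_2(x) = 0}. Here v_2(18/5) = v_2(num) − v_2(den) = 1; compare against these criteria.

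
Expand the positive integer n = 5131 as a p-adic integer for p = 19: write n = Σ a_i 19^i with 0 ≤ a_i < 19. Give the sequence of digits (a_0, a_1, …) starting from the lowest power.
(a_0, a_1, …) = (1, 4, 14)

Repeated division by 19 gives the digits low-to-high: 5131 = 1 + 4·19^1 + 14·19^2. Digit sequence: (1, 4, 14).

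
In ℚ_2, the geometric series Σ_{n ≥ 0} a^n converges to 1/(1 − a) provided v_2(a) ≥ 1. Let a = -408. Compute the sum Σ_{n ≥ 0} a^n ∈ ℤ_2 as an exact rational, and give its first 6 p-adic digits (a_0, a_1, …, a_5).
Σ a^n = 1/(1 − a) = 1/409;  first 6 digits = (1, 0, 0, 1, 0, 1)

v_2(a) = 3 ≥ 1, so the series converges in ℤ_2 to 1/(1 − a) = 1/(1 − (-408)) = 1/409. Expand this rational in ℤ_2: compute digits iteratively via d_i = x_i mod 2, x_{i+1} = (x_i − d_i)/2. The first 6 digits are (1, 0, 0, 1, 0, 1).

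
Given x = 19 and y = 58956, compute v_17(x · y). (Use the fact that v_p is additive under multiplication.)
v_17(1120164) = 3

v_p(x) = 0 (factor: 19 = 17^0 · 19); v_p(y) = 3 (factor: 58956 = 17^3 · 12). Additivity: v_p(xy) = v_p(x) + v_p(y) = 0 + 3 = 3. (Direct check: xy = 1120164 = 17^3 · (228).)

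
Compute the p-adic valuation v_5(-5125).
v_5(-5125) = 3

v_5(n) is the largest exponent k such that 5^k divides n. Factor out: -5125 = -5^3 · 41. (Sign doesn't affect v_p.) So v_5(-5125) = 3.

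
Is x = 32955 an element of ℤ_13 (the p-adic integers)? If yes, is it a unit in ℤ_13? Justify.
x ∈ ℤ_13 but not a unit; v_13(x) = 3 > 0

ℤ_13 = {x ∈ ℚ_13 : v_13(x) ≥ 0} and ℤ_13^× = {x ∈ ℤ_13 : v_13(x) = 0}. Here v_13(32955) = v_13(num) − v_13(den) = 3; compare against these criteria.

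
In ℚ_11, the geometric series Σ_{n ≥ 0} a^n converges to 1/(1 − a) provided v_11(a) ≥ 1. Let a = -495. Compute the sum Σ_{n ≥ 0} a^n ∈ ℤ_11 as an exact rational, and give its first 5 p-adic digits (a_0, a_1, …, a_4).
Σ a^n = 1/(1 − a) = 1/496;  first 5 digits = (1, 10, 7, 6, 5)

v_11(a) = 1 ≥ 1, so the series converges in ℤ_11 to 1/(1 − a) = 1/(1 − (-495)) = 1/496. Expand this rational in ℤ_11: compute digits iteratively via d_i = x_i mod 11, x_{i+1} = (x_i − d_i)/11. The first 5 digits are (1, 10, 7, 6, 5).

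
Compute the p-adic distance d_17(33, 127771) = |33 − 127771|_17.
d_17(33, 127771) = 1/4913

Step 1 — x − y = 33 − 127771 = -127738. Step 2 — v_17(-127738) = 3 (factor: -127738 = −(17^3 · 26); the sign does not affect v_p). Step 3 — |x − y|_17 = 17^{-3} = 1/4913.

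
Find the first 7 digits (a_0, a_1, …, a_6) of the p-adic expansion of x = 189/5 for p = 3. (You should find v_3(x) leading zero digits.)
(a_0, …, a_6) = (0, 0, 0, 2, 1, 2, 1)

v_3(189/5) = 3, so a_0 = ... = a_2 = 0. Factor out: x = 3^3 · u with u = 7/5 a unit in ℤ_3. Expand u iteratively via a_{v+i} = u_i mod 3, u_{i+1} = (u_i − a_{v+i})/3:
  u_0 = 7/5;  a_3 = 2;  u_1 = (u_0 − 2)/3 = -1/5
  u_1 = -1/5;  a_4 = 1;  u_2 = (u_1 − 1)/3 = -2/5
  u_2 = -2/5;  a_5 = 2;  u_3 = (u_2 − 2)/3 = -4/5
  u_3 = -4/5;  a_6 = 1;  u_4 = (u_3 − 1)/3 = -3/5
Digits: (0, 0, 0, 2, 1, 2, 1).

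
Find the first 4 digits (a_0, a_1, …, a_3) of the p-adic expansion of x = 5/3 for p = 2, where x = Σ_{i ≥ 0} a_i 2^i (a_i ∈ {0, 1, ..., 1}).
(a_0, …, a_3) = (1, 1, 1, 0)

v_2(5/3) = 0 (numerator and denominator both coprime to 2), so x ∈ ℤ_2^×. Compute digits iteratively via a_i = x_i mod 2, x_{i+1} = (x_i − a_i)/2, with x_0 = x:
  x_0 = 5/3;  a_0 = 1;  x_1 = (x_0 − 1)/2 = 1/3
  x_1 = 1/3;  a_1 = 1;  x_2 = (x_1 − 1)/2 = -1/3
  x_2 = -1/3;  a_2 = 1;  x_3 = (x_2 − 1)/2 = -2/3
  x_3 = -2/3;  a_3 = 0;  x_4 = (x_3 − 0)/2 = -1/3
Digits: (1, 1, 1, 0).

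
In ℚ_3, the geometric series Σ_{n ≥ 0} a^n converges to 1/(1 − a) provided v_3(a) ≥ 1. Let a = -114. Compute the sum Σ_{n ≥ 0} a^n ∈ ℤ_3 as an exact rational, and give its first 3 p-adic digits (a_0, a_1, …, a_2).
Σ a^n = 1/(1 − a) = 1/115;  first 3 digits = (1, 1, 0)

v_3(a) = 1 ≥ 1, so the series converges in ℤ_3 to 1/(1 − a) = 1/(1 − (-114)) = 1/115. Expand this rational in ℤ_3: compute digits iteratively via d_i = x_i mod 3, x_{i+1} = (x_i − d_i)/3. The first 3 digits are (1, 1, 0).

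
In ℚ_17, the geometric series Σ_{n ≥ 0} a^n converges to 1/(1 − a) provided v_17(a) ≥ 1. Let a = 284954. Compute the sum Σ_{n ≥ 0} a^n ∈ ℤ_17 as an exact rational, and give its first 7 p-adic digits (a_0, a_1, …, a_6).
Σ a^n = 1/(1 − a) = -1/284953;  first 7 digits = (1, 0, 0, 7, 3, 0, 15)

v_17(a) = 3 ≥ 1, so the series converges in ℤ_17 to 1/(1 − a) = 1/(1 − 284954) = -1/284953. Expand this rational in ℤ_17: compute digits iteratively via d_i = x_i mod 17, x_{i+1} = (x_i − d_i)/17. The first 7 digits are (1, 0, 0, 7, 3, 0, 15).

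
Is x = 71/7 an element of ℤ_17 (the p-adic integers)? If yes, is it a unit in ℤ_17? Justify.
x ∈ ℤ_17^× (unit); v_17(x) = 0

ℤ_17 = {x ∈ ℚ_17 : v_17(x) ≥ 0} and ℤ_17^× = {x ∈ ℤ_17 : v_17(x) = 0}. Here v_17(71/7) = v_17(num) − v_17(den) = 0; compare against these criteria.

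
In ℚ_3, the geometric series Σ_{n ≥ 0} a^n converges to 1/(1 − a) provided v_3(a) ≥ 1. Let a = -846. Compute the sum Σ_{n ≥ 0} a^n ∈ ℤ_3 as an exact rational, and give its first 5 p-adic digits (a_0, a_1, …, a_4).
Σ a^n = 1/(1 − a) = 1/847;  first 5 digits = (1, 0, 2, 1, 2)

v_3(a) = 2 ≥ 1, so the series converges in ℤ_3 to 1/(1 − a) = 1/(1 − (-846)) = 1/847. Expand this rational in ℤ_3: compute digits iteratively via d_i = x_i mod 3, x_{i+1} = (x_i − d_i)/3. The first 5 digits are (1, 0, 2, 1, 2).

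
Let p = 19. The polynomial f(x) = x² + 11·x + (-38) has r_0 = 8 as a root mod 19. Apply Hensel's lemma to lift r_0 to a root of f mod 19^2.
r_1 = 84 (mod 361)

Hensel: r_{i+1} = r_i − f(r_i)·(f′(r_i))^{-1} mod 19^{i+2}, f′(x) = 2x + 11. Iterate:
  r_0 = 8 (mod 19)
  r_1 = 84 (mod 361)
Final: r = 84 satisfies f(r) ≡ 0 mod 19^2.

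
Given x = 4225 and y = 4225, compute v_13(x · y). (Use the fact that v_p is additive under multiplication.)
v_13(17850625) = 4

v_p(x) = 2 (factor: 4225 = 13^2 · 25); v_p(y) = 2 (factor: 4225 = 13^2 · 25). Additivity: v_p(xy) = v_p(x) + v_p(y) = 2 + 2 = 4. (Direct check: xy = 17850625 = 13^4 · (625).)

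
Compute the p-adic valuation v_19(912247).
v_19(912247) = 4

v_19(n) is the largest exponent k such that 19^k divides n. Factor out: 912247 = 19^4 · 7. (Sign doesn't affect v_p.) So v_19(912247) = 4.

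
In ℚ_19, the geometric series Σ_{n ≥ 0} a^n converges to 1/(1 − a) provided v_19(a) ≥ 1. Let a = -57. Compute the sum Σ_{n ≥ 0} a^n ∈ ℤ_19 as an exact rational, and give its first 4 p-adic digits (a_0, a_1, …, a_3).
Σ a^n = 1/(1 − a) = 1/58;  first 4 digits = (1, 16, 8, 11)

v_19(a) = 1 ≥ 1, so the series converges in ℤ_19 to 1/(1 − a) = 1/(1 − (-57)) = 1/58. Expand this rational in ℤ_19: compute digits iteratively via d_i = x_i mod 19, x_{i+1} = (x_i − d_i)/19. The first 4 digits are (1, 16, 8, 11).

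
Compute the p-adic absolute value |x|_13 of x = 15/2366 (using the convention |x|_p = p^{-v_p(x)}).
|15/2366|_13 = 169

Step 1 — compute v_13(x) by factoring powers of 13 out of the numerator and denominator: v_13(15/2366) = -2. Step 2 — apply |x|_p = p^{-v_p(x)} = 13^{2} = 169.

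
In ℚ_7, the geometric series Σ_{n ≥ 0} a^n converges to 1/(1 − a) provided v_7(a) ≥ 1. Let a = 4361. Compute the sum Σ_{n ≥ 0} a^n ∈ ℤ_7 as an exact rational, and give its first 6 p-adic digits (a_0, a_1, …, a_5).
Σ a^n = 1/(1 − a) = -1/4360;  first 6 digits = (1, 0, 5, 5, 5, 4)

v_7(a) = 2 ≥ 1, so the series converges in ℤ_7 to 1/(1 − a) = 1/(1 − 4361) = -1/4360. Expand this rational in ℤ_7: compute digits iteratively via d_i = x_i mod 7, x_{i+1} = (x_i − d_i)/7. The first 6 digits are (1, 0, 5, 5, 5, 4).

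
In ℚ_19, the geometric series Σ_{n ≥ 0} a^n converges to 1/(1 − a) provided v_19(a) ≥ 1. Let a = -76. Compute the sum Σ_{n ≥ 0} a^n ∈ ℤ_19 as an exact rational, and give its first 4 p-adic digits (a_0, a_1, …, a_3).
Σ a^n = 1/(1 − a) = 1/77;  first 4 digits = (1, 15, 15, 12)

v_19(a) = 1 ≥ 1, so the series converges in ℤ_19 to 1/(1 − a) = 1/(1 − (-76)) = 1/77. Expand this rational in ℤ_19: compute digits iteratively via d_i = x_i mod 19, x_{i+1} = (x_i − d_i)/19. The first 4 digits are (1, 15, 15, 12).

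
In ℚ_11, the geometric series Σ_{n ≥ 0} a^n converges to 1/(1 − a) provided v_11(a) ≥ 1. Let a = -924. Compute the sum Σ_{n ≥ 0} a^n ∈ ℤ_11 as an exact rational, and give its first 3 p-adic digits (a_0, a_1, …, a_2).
Σ a^n = 1/(1 − a) = 1/925;  first 3 digits = (1, 4, 8)

v_11(a) = 1 ≥ 1, so the series converges in ℤ_11 to 1/(1 − a) = 1/(1 − (-924)) = 1/925. Expand this rational in ℤ_11: compute digits iteratively via d_i = x_i mod 11, x_{i+1} = (x_i − d_i)/11. The first 3 digits are (1, 4, 8).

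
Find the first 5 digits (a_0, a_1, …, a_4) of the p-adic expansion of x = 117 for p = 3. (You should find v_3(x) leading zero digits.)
(a_0, …, a_4) = (0, 0, 1, 1, 1)

v_3(117) = 2, so a_0 = ... = a_1 = 0. Factor out: x = 3^2 · u with u = 13 a unit in ℤ_3. Expand u iteratively via a_{v+i} = u_i mod 3, u_{i+1} = (u_i − a_{v+i})/3:
  u_0 = 13;  a_2 = 1;  u_1 = (u_0 − 1)/3 = 4
  u_1 = 4;  a_3 = 1;  u_2 = (u_1 − 1)/3 = 1
  u_2 = 1;  a_4 = 1;  u_3 = (u_2 − 1)/3 = 0
Digits: (0, 0, 1, 1, 1).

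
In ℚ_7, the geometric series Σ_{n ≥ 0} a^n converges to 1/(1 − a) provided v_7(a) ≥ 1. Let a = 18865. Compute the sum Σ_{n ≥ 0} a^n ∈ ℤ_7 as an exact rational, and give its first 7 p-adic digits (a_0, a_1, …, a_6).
Σ a^n = 1/(1 − a) = -1/18864;  first 7 digits = (1, 0, 0, 6, 0, 1, 1)

v_7(a) = 3 ≥ 1, so the series converges in ℤ_7 to 1/(1 − a) = 1/(1 − 18865) = -1/18864. Expand this rational in ℤ_7: compute digits iteratively via d_i = x_i mod 7, x_{i+1} = (x_i − d_i)/7. The first 7 digits are (1, 0, 0, 6, 0, 1, 1).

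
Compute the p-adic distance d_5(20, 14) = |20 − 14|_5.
d_5(20, 14) = 1

Step 1 — x − y = 20 − 14 = 6. Step 2 — v_5(6) = 0 (factor: 6 = (5^0 · 6); the sign does not affect v_p). Step 3 — |x − y|_5 = 5^{0} = 1.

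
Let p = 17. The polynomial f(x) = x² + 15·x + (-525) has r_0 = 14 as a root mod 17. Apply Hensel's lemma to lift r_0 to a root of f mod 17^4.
r_3 = 14124 (mod 83521)

Hensel: r_{i+1} = r_i − f(r_i)·(f′(r_i))^{-1} mod 17^{i+2}, f′(x) = 2x + 15. Iterate:
  r_0 = 14 (mod 17)
  r_1 = 252 (mod 289)
  r_2 = 4298 (mod 4913)
  r_3 = 14124 (mod 83521)
Final: r = 14124 satisfies f(r) ≡ 0 mod 17^4.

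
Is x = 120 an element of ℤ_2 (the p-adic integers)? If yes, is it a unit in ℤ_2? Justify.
x ∈ ℤ_2 but not a unit; v_2(x) = 3 > 0

ℤ_2 = {x ∈ ℚ_2 : v_2(x) ≥ 0} and ℤ_2^× = {x ∈ ℤ_2 : v_2(x) = 0}. Here v_2(120) = v_2(num) − v_2(den) = 3; compare against these criteria.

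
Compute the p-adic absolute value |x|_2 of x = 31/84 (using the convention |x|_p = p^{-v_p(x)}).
|31/84|_2 = 4

Step 1 — compute v_2(x) by factoring powers of 2 out of the numerator and denominator: v_2(31/84) = -2. Step 2 — apply |x|_p = p^{-v_p(x)} = 2^{2} = 4.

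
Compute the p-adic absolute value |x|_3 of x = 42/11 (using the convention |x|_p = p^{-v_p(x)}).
|42/11|_3 = 1/3

Step 1 — compute v_3(x) by factoring powers of 3 out of the numerator and denominator: v_3(42/11) = 1. Step 2 — apply |x|_p = p^{-v_p(x)} = 3^{-1} = 1/3.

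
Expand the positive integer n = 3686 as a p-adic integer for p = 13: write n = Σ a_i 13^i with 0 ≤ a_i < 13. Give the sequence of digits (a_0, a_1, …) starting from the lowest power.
(a_0, a_1, …) = (7, 10, 8, 1)

Repeated division by 13 gives the digits low-to-high: 3686 = 7 + 10·13^1 + 8·13^2 + 1·13^3. Digit sequence: (7, 10, 8, 1).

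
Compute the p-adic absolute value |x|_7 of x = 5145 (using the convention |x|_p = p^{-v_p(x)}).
|5145|_7 = 1/343

Step 1 — compute v_7(x) by factoring powers of 7 out of the numerator and denominator: v_7(5145) = 3. Step 2 — apply |x|_p = p^{-v_p(x)} = 7^{-3} = 1/343.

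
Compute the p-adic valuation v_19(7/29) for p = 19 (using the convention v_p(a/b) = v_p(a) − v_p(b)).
v_19(7/29) = 0

Factor powers of 19 from the numerator and denominator of the reduced fraction: 7 = 19^0 · 7 and 29 = 19^0 · 29. Apply v_p(a/b) = v_p(a) − v_p(b): v_19(7/29) = 0 − 0 = 0.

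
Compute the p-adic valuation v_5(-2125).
v_5(-2125) = 3

v_5(n) is the largest exponent k such that 5^k divides n. Factor out: -2125 = -5^3 · 17. (Sign doesn't affect v_p.) So v_5(-2125) = 3.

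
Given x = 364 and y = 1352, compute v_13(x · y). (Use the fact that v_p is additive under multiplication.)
v_13(492128) = 3

v_p(x) = 1 (factor: 364 = 13^1 · 28); v_p(y) = 2 (factor: 1352 = 13^2 · 8). Additivity: v_p(xy) = v_p(x) + v_p(y) = 1 + 2 = 3. (Direct check: xy = 492128 = 13^3 · (224).)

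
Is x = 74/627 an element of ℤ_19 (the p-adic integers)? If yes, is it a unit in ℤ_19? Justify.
x ∉ ℤ_19 (v_19(x) = -1 < 0)

ℤ_19 = {x ∈ ℚ_19 : v_19(x) ≥ 0} and ℤ_19^× = {x ∈ ℤ_19 : v_19(x) = 0}. Here v_19(74/627) = v_19(num) − v_19(den) = -1; compare against these criteria.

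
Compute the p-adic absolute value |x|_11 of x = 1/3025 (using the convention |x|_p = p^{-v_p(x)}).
|1/3025|_11 = 121

Step 1 — compute v_11(x) by factoring powers of 11 out of the numerator and denominator: v_11(1/3025) = -2. Step 2 — apply |x|_p = p^{-v_p(x)} = 11^{2} = 121.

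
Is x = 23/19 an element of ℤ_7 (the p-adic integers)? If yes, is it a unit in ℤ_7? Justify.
x ∈ ℤ_7^× (unit); v_7(x) = 0

ℤ_7 = {x ∈ ℚ_7 : v_7(x) ≥ 0} and ℤ_7^× = {x ∈ ℤ_7 : v_7(x) = 0}. Here v_7(23/19) = v_7(num) − v_7(den) = 0; compare against these criteria.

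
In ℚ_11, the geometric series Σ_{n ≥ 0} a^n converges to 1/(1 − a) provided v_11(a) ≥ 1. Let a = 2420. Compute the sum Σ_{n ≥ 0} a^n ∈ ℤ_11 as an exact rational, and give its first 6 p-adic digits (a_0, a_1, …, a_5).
Σ a^n = 1/(1 − a) = -1/2419;  first 6 digits = (1, 0, 9, 1, 4, 3)

v_11(a) = 2 ≥ 1, so the series converges in ℤ_11 to 1/(1 − a) = 1/(1 − 2420) = -1/2419. Expand this rational in ℤ_11: compute digits iteratively via d_i = x_i mod 11, x_{i+1} = (x_i − d_i)/11. The first 6 digits are (1, 0, 9, 1, 4, 3).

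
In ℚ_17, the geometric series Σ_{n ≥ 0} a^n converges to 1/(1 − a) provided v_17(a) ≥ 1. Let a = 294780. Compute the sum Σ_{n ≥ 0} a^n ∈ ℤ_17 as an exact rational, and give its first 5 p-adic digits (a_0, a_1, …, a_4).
Σ a^n = 1/(1 − a) = -1/294779;  first 5 digits = (1, 0, 0, 9, 3)

v_17(a) = 3 ≥ 1, so the series converges in ℤ_17 to 1/(1 − a) = 1/(1 − 294780) = -1/294779. Expand this rational in ℤ_17: compute digits iteratively via d_i = x_i mod 17, x_{i+1} = (x_i − d_i)/17. The first 5 digits are (1, 0, 0, 9, 3).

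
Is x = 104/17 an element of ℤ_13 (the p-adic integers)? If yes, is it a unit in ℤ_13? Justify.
x ∈ ℤ_13 but not a unit; v_13(x) = 1 > 0

ℤ_13 = {x ∈ ℚ_13 : v_13(x) ≥ 0} and ℤ_13^× = {x ∈ ℤ_13 : v_13(x) = 0}. Here v_13(104/17) = v_13(num) − v_13(den) = 1; compare against these criteria.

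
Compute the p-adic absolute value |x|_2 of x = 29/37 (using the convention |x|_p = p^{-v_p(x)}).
|29/37|_2 = 1

Step 1 — compute v_2(x) by factoring powers of 2 out of the numerator and denominator: v_2(29/37) = 0. Step 2 — apply |x|_p = p^{-v_p(x)} = 2^{0} = 1.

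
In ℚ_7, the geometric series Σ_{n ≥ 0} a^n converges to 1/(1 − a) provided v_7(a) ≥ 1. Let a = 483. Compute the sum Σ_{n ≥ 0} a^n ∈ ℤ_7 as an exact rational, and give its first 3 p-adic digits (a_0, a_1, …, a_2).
Σ a^n = 1/(1 − a) = -1/482;  first 3 digits = (1, 6, 3)

v_7(a) = 1 ≥ 1, so the series converges in ℤ_7 to 1/(1 − a) = 1/(1 − 483) = -1/482. Expand this rational in ℤ_7: compute digits iteratively via d_i = x_i mod 7, x_{i+1} = (x_i − d_i)/7. The first 3 digits are (1, 6, 3).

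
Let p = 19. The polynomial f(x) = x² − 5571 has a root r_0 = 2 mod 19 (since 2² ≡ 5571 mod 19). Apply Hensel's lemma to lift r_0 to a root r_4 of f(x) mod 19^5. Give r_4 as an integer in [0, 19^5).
r_4 = 829257 (mod 2476099)

Hensel's recurrence: r_{i+1} = r_i − f(r_i)·(f′(r_i))^{-1} mod 19^{i+2}, with f′(x) = 2x. Iterate:
  r_0 = 2 (mod 19)
  r_1 = 40 (mod 361)
  r_2 = 6177 (mod 6859)
  r_3 = 47331 (mod 130321)
  r_4 = 829257 (mod 2476099)
Final: r_4 = 829257, and one checks f(r_4) ≡ 0 mod 19^5.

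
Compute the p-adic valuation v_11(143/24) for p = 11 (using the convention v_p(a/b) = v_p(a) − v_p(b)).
v_11(143/24) = 1

Factor powers of 11 from the numerator and denominator of the reduced fraction: 143 = 11^1 · 13 and 24 = 11^0 · 24. Apply v_p(a/b) = v_p(a) − v_p(b): v_11(143/24) = 1 − 0 = 1.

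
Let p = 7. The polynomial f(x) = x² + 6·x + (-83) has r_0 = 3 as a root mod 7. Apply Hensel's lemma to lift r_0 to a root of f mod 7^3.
r_2 = 171 (mod 343)

Hensel: r_{i+1} = r_i − f(r_i)·(f′(r_i))^{-1} mod 7^{i+2}, f′(x) = 2x + 6. Iterate:
  r_0 = 3 (mod 7)
  r_1 = 24 (mod 49)
  r_2 = 171 (mod 343)
Final: r = 171 satisfies f(r) ≡ 0 mod 7^3.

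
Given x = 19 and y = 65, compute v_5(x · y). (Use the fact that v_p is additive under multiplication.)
v_5(1235) = 1

v_p(x) = 0 (factor: 19 = 5^0 · 19); v_p(y) = 1 (factor: 65 = 5^1 · 13). Additivity: v_p(xy) = v_p(x) + v_p(y) = 0 + 1 = 1. (Direct check: xy = 1235 = 5^1 · (247).)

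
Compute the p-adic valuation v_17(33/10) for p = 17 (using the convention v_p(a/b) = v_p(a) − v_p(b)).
v_17(33/10) = 0

Factor powers of 17 from the numerator and denominator of the reduced fraction: 33 = 17^0 · 33 and 10 = 17^0 · 10. Apply v_p(a/b) = v_p(a) − v_p(b): v_17(33/10) = 0 − 0 = 0.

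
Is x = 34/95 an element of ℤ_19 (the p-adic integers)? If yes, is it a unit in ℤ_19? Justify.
x ∉ ℤ_19 (v_19(x) = -1 < 0)

ℤ_19 = {x ∈ ℚ_19 : v_19(x) ≥ 0} and ℤ_19^× = {x ∈ ℤ_19 : v_19(x) = 0}. Here v_19(34/95) = v_19(num) − v_19(den) = -1; compare against these criteria.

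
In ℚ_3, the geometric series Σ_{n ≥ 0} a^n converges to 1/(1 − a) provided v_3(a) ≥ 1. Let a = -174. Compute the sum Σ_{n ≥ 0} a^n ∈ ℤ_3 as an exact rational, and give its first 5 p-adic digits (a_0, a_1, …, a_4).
Σ a^n = 1/(1 − a) = 1/175;  first 5 digits = (1, 2, 2, 0, 0)

v_3(a) = 1 ≥ 1, so the series converges in ℤ_3 to 1/(1 − a) = 1/(1 − (-174)) = 1/175. Expand this rational in ℤ_3: compute digits iteratively via d_i = x_i mod 3, x_{i+1} = (x_i − d_i)/3. The first 5 digits are (1, 2, 2, 0, 0).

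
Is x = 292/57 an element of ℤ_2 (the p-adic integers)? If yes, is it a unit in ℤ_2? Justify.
x ∈ ℤ_2 but not a unit; v_2(x) = 2 > 0

ℤ_2 = {x ∈ ℚ_2 : v_2(x) ≥ 0} and ℤ_2^× = {x ∈ ℤ_2 : v_2(x) = 0}. Here v_2(292/57) = v_2(num) − v_2(den) = 2; compare against these criteria.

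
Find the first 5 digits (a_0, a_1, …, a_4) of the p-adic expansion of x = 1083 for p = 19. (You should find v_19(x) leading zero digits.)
(a_0, …, a_4) = (0, 0, 3, 0, 0)

v_19(1083) = 2, so a_0 = ... = a_1 = 0. Factor out: x = 19^2 · u with u = 3 a unit in ℤ_19. Expand u iteratively via a_{v+i} = u_i mod 19, u_{i+1} = (u_i − a_{v+i})/19:
  u_0 = 3;  a_2 = 3;  u_1 = (u_0 − 3)/19 = 0
  u_1 = 0;  a_3 = 0;  u_2 = (u_1 − 0)/19 = 0
  u_2 = 0;  a_4 = 0;  u_3 = (u_2 − 0)/19 = 0
Digits: (0, 0, 3, 0, 0).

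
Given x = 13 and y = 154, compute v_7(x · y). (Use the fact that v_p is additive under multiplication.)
v_7(2002) = 1

v_p(x) = 0 (factor: 13 = 7^0 · 13); v_p(y) = 1 (factor: 154 = 7^1 · 22). Additivity: v_p(xy) = v_p(x) + v_p(y) = 0 + 1 = 1. (Direct check: xy = 2002 = 7^1 · (286).)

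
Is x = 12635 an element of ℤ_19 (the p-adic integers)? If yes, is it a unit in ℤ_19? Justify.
x ∈ ℤ_19 but not a unit; v_19(x) = 2 > 0

ℤ_19 = {x ∈ ℚ_19 : v_19(x) ≥ 0} and ℤ_19^× = {x ∈ ℤ_19 : v_19(x) = 0}. Here v_19(12635) = v_19(num) − v_19(den) = 2; compare against these criteria.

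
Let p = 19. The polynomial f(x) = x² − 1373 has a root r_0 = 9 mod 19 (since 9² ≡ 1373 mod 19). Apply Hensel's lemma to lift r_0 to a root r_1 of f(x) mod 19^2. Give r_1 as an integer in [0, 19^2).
r_1 = 161 (mod 361)

Hensel's recurrence: r_{i+1} = r_i − f(r_i)·(f′(r_i))^{-1} mod 19^{i+2}, with f′(x) = 2x. Iterate:
  r_0 = 9 (mod 19)
  r_1 = 161 (mod 361)
Final: r_1 = 161, and one checks f(r_1) ≡ 0 mod 19^2.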